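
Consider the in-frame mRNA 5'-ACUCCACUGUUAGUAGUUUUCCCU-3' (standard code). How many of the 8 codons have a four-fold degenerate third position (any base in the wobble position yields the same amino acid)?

6

Codon 1 ACU (Thr): third position 4-fold.
Codon 2 CCA (Pro): third position 4-fold.
Codon 3 CUG (Leu): third position 4-fold.
Codon 4 UUA (Leu): third position 2-fold.
Codon 5 GUA (Val): third position 4-fold.
Codon 6 GUU (Val): third position 4-fold.
Codon 7 UUC (Phe): third position 2-fold.
Codon 8 CCU (Pro): third position 4-fold.
Four-fold degenerate third positions: 6.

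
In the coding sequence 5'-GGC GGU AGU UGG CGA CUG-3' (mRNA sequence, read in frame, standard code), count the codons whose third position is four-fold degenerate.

Codon 1 GGC (Gly): third position 4-fold.
Codon 2 GGU (Gly): third position 4-fold.
Codon 3 AGU (Ser): third position 2-fold.
Codon 4 UGG (Trp): third position 1-fold.
Codon 5 CGA (Arg): third position 4-fold.
Codon 6 CUG (Leu): third position 4-fold.
Four-fold degenerate third positions: 4.

4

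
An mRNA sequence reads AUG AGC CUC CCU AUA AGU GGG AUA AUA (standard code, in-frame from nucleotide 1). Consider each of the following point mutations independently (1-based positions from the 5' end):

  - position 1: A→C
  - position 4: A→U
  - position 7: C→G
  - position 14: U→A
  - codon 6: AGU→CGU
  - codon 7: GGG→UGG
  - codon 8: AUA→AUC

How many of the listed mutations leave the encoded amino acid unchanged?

Codon 1: AUG (Met) → CUG (Leu) — missense.
Codon 2: AGC (Ser) → UGC (Cys) — missense.
Codon 3: CUC (Leu) → GUC (Val) — missense.
Codon 5: AUA (Ile) → AAA (Lys) — missense.
Codon 6: AGU (Ser) → CGU (Arg) — missense.
Codon 7: GGG (Gly) → UGG (Trp) — missense.
Codon 8: AUA (Ile) → AUC (Ile) — synonymous.
Synonymous: 1 of 7.

1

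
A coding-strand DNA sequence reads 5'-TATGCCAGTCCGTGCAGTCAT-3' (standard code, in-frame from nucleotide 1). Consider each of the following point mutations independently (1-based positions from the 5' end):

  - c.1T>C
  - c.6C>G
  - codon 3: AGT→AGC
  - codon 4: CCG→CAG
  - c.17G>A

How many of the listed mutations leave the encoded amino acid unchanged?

Codon 1: TAT (Tyr) → CAT (His) — missense.
Codon 2: GCC (Ala) → GCG (Ala) — synonymous.
Codon 3: AGT (Ser) → AGC (Ser) — synonymous.
Codon 4: CCG (Pro) → CAG (Gln) — missense.
Codon 6: AGT (Ser) → AAT (Asn) — missense.
Synonymous: 2 of 5.

2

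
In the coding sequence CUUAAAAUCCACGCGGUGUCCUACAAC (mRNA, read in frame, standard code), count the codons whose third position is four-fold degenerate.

4

Codon 1 CUU (Leu): third position 4-fold.
Codon 2 AAA (Lys): third position 2-fold.
Codon 3 AUC (Ile): third position 3-fold.
Codon 4 CAC (His): third position 2-fold.
Codon 5 GCG (Ala): third position 4-fold.
Codon 6 GUG (Val): third position 4-fold.
Codon 7 UCC (Ser): third position 4-fold.
Codon 8 UAC (Tyr): third position 2-fold.
Codon 9 AAC (Asn): third position 2-fold.
Four-fold degenerate third positions: 4.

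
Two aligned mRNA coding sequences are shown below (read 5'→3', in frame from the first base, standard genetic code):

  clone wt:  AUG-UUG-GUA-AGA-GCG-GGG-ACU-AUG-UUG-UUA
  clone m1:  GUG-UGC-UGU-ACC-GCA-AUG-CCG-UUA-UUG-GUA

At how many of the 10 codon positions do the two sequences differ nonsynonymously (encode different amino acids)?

8

Codon 1: AUG Met / GUG Val — nonsynonymous.
Codon 2: UUG Leu / UGC Cys — nonsynonymous.
Codon 3: GUA Val / UGU Cys — nonsynonymous.
Codon 4: AGA Arg / ACC Thr — nonsynonymous.
Codon 5: GCG Ala / GCA Ala — synonymous.
Codon 6: GGG Gly / AUG Met — nonsynonymous.
Codon 7: ACU Thr / CCG Pro — nonsynonymous.
Codon 8: AUG Met / UUA Leu — nonsynonymous.
Codon 9: UUG Leu / UUG Leu — identical.
Codon 10: UUA Leu / GUA Val — nonsynonymous.
Nonsynonymous differences: 8.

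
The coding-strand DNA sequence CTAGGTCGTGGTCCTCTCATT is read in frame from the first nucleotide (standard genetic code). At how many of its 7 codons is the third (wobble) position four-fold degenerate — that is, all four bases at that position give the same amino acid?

6

Codon 1 CTA (Leu): third position 4-fold.
Codon 2 GGT (Gly): third position 4-fold.
Codon 3 CGT (Arg): third position 4-fold.
Codon 4 GGT (Gly): third position 4-fold.
Codon 5 CCT (Pro): third position 4-fold.
Codon 6 CTC (Leu): third position 4-fold.
Codon 7 ATT (Ile): third position 3-fold.
Four-fold degenerate third positions: 6.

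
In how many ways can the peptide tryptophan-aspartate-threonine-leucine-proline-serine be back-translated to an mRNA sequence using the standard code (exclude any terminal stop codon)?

1152

Trp: 1 codon.
Asp: 2 codons.
Thr: 4 codons.
Leu: 6 codons.
Pro: 4 codons.
Ser: 6 codons.
1 × 2 × 4 × 6 × 4 × 6 = 1152.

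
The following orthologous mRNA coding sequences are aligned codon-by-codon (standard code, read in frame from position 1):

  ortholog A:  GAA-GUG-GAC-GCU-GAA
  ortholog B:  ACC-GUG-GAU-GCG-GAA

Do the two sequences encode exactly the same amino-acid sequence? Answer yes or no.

no

Codon 1: GAA Glu / ACC Thr — nonsynonymous.
Codon 2: GUG Val / GUG Val — identical.
Codon 3: GAC Asp / GAU Asp — synonymous.
Codon 4: GCU Ala / GCG Ala — synonymous.
Codon 5: GAA Glu / GAA Glu — identical.
Nonsynonymous differences: 1 → different protein.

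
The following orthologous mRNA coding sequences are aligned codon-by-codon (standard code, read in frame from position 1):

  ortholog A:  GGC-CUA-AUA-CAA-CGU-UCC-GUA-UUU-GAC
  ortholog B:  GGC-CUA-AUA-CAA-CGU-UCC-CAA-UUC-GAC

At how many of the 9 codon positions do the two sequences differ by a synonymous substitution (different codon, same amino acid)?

1

Codon 1: GGC Gly / GGC Gly — identical.
Codon 2: CUA Leu / CUA Leu — identical.
Codon 3: AUA Ile / AUA Ile — identical.
Codon 4: CAA Gln / CAA Gln — identical.
Codon 5: CGU Arg / CGU Arg — identical.
Codon 6: UCC Ser / UCC Ser — identical.
Codon 7: GUA Val / CAA Gln — nonsynonymous.
Codon 8: UUU Phe / UUC Phe — synonymous.
Codon 9: GAC Asp / GAC Asp — identical.
Synonymous differences: 1.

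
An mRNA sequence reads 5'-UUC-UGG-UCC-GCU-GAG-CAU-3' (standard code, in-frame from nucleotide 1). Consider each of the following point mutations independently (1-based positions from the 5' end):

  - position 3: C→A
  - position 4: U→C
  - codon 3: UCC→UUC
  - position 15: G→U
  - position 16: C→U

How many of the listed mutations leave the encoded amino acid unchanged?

Codon 1: UUC (Phe) → UUA (Leu) — missense.
Codon 2: UGG (Trp) → CGG (Arg) — missense.
Codon 3: UCC (Ser) → UUC (Phe) — missense.
Codon 5: GAG (Glu) → GAU (Asp) — missense.
Codon 6: CAU (His) → UAU (Tyr) — missense.
Synonymous: 0 of 5.

0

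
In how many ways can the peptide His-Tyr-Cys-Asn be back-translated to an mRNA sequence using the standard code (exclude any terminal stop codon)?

16

His: 2 codons.
Tyr: 2 codons.
Cys: 2 codons.
Asn: 2 codons.
2 × 2 × 2 × 2 = 16.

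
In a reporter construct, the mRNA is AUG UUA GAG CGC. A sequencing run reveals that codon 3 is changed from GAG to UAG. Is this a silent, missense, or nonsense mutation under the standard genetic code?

nonsense

Position 7 falls in codon 3: GAG → Glu.
After the substitution the codon is UAG → Stop.
The new codon is a stop codon, so this is a nonsense mutation.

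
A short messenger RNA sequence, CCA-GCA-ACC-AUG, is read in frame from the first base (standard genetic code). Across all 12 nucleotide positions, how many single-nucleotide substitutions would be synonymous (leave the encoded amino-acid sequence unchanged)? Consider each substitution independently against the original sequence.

9

Codon 1 (CCA, Pro): 3 synonymous substitutions.
Codon 2 (GCA, Ala): 3 synonymous substitutions.
Codon 3 (ACC, Thr): 3 synonymous substitutions.
Codon 4 (AUG, Met): 0 synonymous substitutions.
Total: 3 + 3 + 3 + 0 = 9.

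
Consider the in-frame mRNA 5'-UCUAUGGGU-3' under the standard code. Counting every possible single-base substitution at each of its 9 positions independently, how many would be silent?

6

Codon 1 (UCU, Ser): 3 synonymous substitutions.
Codon 2 (AUG, Met): 0 synonymous substitutions.
Codon 3 (GGU, Gly): 3 synonymous substitutions.
Total: 3 + 0 + 3 = 6.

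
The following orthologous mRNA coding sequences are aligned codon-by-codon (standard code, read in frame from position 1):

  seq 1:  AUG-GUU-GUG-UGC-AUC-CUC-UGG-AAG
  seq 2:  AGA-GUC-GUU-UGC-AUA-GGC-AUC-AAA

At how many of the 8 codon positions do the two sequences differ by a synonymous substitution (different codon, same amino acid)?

4

Codon 1: AUG Met / AGA Arg — nonsynonymous.
Codon 2: GUU Val / GUC Val — synonymous.
Codon 3: GUG Val / GUU Val — synonymous.
Codon 4: UGC Cys / UGC Cys — identical.
Codon 5: AUC Ile / AUA Ile — synonymous.
Codon 6: CUC Leu / GGC Gly — nonsynonymous.
Codon 7: UGG Trp / AUC Ile — nonsynonymous.
Codon 8: AAG Lys / AAA Lys — synonymous.
Synonymous differences: 4.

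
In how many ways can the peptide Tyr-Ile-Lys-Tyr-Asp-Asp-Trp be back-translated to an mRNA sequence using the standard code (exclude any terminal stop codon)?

Tyr: 2 codons.
Ile: 3 codons.
Lys: 2 codons.
Tyr: 2 codons.
Asp: 2 codons.
Asp: 2 codons.
Trp: 1 codon.
2 × 3 × 2 × 2 × 2 × 2 × 1 = 96.

96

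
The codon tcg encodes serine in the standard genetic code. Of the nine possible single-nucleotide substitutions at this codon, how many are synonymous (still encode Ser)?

3

Position 1: none → 0 synonymous.
Position 2: none → 0 synonymous.
Position 3: TCT, TCC, TCA → 3 synonymous.
Total: 0 + 0 + 3 = 3.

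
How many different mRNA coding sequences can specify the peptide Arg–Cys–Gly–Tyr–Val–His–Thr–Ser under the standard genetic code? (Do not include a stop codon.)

18432

Arg: 6 codons.
Cys: 2 codons.
Gly: 4 codons.
Tyr: 2 codons.
Val: 4 codons.
His: 2 codons.
Thr: 4 codons.
Ser: 6 codons.
6 × 2 × 4 × 2 × 4 × 2 × 4 × 6 = 18432.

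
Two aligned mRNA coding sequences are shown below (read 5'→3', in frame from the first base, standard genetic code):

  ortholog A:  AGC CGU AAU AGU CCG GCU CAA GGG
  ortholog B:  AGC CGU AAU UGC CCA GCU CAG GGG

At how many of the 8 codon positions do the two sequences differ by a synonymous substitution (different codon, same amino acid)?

2

Codon 1: AGC Ser / AGC Ser — identical.
Codon 2: CGU Arg / CGU Arg — identical.
Codon 3: AAU Asn / AAU Asn — identical.
Codon 4: AGU Ser / UGC Cys — nonsynonymous.
Codon 5: CCG Pro / CCA Pro — synonymous.
Codon 6: GCU Ala / GCU Ala — identical.
Codon 7: CAA Gln / CAG Gln — synonymous.
Codon 8: GGG Gly / GGG Gly — identical.
Synonymous differences: 2.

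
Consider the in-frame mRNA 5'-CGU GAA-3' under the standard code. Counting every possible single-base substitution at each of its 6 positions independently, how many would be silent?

Codon 1 (CGU, Arg): 3 synonymous substitutions.
Codon 2 (GAA, Glu): 1 synonymous substitution.
Total: 3 + 1 = 4.

4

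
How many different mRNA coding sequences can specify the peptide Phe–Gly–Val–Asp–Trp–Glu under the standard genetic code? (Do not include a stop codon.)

128

Phe: 2 codons.
Gly: 4 codons.
Val: 4 codons.
Asp: 2 codons.
Trp: 1 codon.
Glu: 2 codons.
2 × 4 × 4 × 2 × 1 × 2 = 128.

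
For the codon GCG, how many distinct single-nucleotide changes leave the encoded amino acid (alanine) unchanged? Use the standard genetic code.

3

Position 1: none → 0 synonymous.
Position 2: none → 0 synonymous.
Position 3: GCT, GCC, GCA → 3 synonymous.
Total: 0 + 0 + 3 = 3.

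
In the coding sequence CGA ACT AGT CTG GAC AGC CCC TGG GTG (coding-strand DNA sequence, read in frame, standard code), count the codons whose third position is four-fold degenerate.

Codon 1 CGA (Arg): third position 4-fold.
Codon 2 ACT (Thr): third position 4-fold.
Codon 3 AGT (Ser): third position 2-fold.
Codon 4 CTG (Leu): third position 4-fold.
Codon 5 GAC (Asp): third position 2-fold.
Codon 6 AGC (Ser): third position 2-fold.
Codon 7 CCC (Pro): third position 4-fold.
Codon 8 TGG (Trp): third position 1-fold.
Codon 9 GTG (Val): third position 4-fold.
Four-fold degenerate third positions: 5.

5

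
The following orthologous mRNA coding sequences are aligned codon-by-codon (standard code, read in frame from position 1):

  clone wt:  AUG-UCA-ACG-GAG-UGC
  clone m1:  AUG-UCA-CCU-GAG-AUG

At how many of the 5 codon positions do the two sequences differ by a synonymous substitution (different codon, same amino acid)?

0

Codon 1: AUG Met / AUG Met — identical.
Codon 2: UCA Ser / UCA Ser — identical.
Codon 3: ACG Thr / CCU Pro — nonsynonymous.
Codon 4: GAG Glu / GAG Glu — identical.
Codon 5: UGC Cys / AUG Met — nonsynonymous.
Synonymous differences: 0.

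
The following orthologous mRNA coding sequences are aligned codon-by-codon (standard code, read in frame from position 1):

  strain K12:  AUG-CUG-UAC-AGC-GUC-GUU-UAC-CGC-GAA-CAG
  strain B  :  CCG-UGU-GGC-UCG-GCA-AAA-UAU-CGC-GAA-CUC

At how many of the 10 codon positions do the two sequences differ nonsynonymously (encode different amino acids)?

6

Codon 1: AUG Met / CCG Pro — nonsynonymous.
Codon 2: CUG Leu / UGU Cys — nonsynonymous.
Codon 3: UAC Tyr / GGC Gly — nonsynonymous.
Codon 4: AGC Ser / UCG Ser — synonymous.
Codon 5: GUC Val / GCA Ala — nonsynonymous.
Codon 6: GUU Val / AAA Lys — nonsynonymous.
Codon 7: UAC Tyr / UAU Tyr — synonymous.
Codon 8: CGC Arg / CGC Arg — identical.
Codon 9: GAA Glu / GAA Glu — identical.
Codon 10: CAG Gln / CUC Leu — nonsynonymous.
Nonsynonymous differences: 6.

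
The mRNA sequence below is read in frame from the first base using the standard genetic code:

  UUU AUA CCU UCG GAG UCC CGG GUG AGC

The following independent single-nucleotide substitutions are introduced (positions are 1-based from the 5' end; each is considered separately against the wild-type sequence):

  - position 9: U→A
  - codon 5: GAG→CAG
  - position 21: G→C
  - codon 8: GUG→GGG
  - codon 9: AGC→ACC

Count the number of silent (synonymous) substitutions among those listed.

2

Codon 3: CCU (Pro) → CCA (Pro) — synonymous.
Codon 5: GAG (Glu) → CAG (Gln) — missense.
Codon 7: CGG (Arg) → CGC (Arg) — synonymous.
Codon 8: GUG (Val) → GGG (Gly) — missense.
Codon 9: AGC (Ser) → ACC (Thr) — missense.
Synonymous: 2 of 5.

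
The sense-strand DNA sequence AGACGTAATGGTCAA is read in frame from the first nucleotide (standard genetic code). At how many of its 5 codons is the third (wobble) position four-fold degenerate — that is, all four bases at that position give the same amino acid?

Codon 1 AGA (Arg): third position 2-fold.
Codon 2 CGT (Arg): third position 4-fold.
Codon 3 AAT (Asn): third position 2-fold.
Codon 4 GGT (Gly): third position 4-fold.
Codon 5 CAA (Gln): third position 2-fold.
Four-fold degenerate third positions: 2.

2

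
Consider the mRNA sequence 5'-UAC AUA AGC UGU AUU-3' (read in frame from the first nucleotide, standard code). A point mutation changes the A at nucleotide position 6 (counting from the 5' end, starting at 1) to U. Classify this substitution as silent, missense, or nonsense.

Position 6 falls in codon 2: AUA → Ile.
After the substitution the codon is AUU → Ile.
Both encode Ile, so the change is synonymous.

silent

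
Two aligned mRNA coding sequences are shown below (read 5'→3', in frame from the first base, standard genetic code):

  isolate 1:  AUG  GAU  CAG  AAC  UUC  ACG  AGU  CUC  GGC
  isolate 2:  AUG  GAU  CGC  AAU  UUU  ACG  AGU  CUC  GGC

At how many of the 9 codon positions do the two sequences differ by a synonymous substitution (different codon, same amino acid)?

2

Codon 1: AUG Met / AUG Met — identical.
Codon 2: GAU Asp / GAU Asp — identical.
Codon 3: CAG Gln / CGC Arg — nonsynonymous.
Codon 4: AAC Asn / AAU Asn — synonymous.
Codon 5: UUC Phe / UUU Phe — synonymous.
Codon 6: ACG Thr / ACG Thr — identical.
Codon 7: AGU Ser / AGU Ser — identical.
Codon 8: CUC Leu / CUC Leu — identical.
Codon 9: GGC Gly / GGC Gly — identical.
Synonymous differences: 2.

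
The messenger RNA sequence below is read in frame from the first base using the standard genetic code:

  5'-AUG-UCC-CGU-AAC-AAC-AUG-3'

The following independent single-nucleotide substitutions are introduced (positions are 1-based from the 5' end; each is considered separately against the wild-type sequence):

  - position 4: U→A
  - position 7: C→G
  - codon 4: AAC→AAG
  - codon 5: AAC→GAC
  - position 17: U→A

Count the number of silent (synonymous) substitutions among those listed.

0

Codon 2: UCC (Ser) → ACC (Thr) — missense.
Codon 3: CGU (Arg) → GGU (Gly) — missense.
Codon 4: AAC (Asn) → AAG (Lys) — missense.
Codon 5: AAC (Asn) → GAC (Asp) — missense.
Codon 6: AUG (Met) → AAG (Lys) — missense.
Synonymous: 0 of 5.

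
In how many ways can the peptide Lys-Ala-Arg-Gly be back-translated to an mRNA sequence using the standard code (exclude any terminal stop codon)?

Lys: 2 codons.
Ala: 4 codons.
Arg: 6 codons.
Gly: 4 codons.
2 × 4 × 6 × 4 = 192.

192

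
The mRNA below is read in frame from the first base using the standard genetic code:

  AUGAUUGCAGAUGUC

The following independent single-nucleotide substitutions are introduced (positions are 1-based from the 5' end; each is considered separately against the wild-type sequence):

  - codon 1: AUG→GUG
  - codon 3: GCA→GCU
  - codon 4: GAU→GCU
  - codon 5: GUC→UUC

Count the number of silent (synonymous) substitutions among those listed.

1

Codon 1: AUG (Met) → GUG (Val) — missense.
Codon 3: GCA (Ala) → GCU (Ala) — synonymous.
Codon 4: GAU (Asp) → GCU (Ala) — missense.
Codon 5: GUC (Val) → UUC (Phe) — missense.
Synonymous: 1 of 4.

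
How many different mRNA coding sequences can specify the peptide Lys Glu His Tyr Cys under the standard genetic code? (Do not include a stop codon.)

Lys: 2 codons.
Glu: 2 codons.
His: 2 codons.
Tyr: 2 codons.
Cys: 2 codons.
2 × 2 × 2 × 2 × 2 = 32.

32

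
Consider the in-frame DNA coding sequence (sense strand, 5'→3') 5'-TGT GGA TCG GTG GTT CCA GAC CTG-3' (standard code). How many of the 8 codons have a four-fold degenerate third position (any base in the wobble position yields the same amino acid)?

Codon 1 TGT (Cys): third position 2-fold.
Codon 2 GGA (Gly): third position 4-fold.
Codon 3 TCG (Ser): third position 4-fold.
Codon 4 GTG (Val): third position 4-fold.
Codon 5 GTT (Val): third position 4-fold.
Codon 6 CCA (Pro): third position 4-fold.
Codon 7 GAC (Asp): third position 2-fold.
Codon 8 CTG (Leu): third position 4-fold.
Four-fold degenerate third positions: 6.

6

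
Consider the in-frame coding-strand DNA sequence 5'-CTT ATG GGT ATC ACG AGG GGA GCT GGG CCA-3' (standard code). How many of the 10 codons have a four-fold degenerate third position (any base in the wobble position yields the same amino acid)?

Codon 1 CTT (Leu): third position 4-fold.
Codon 2 ATG (Met): third position 1-fold.
Codon 3 GGT (Gly): third position 4-fold.
Codon 4 ATC (Ile): third position 3-fold.
Codon 5 ACG (Thr): third position 4-fold.
Codon 6 AGG (Arg): third position 2-fold.
Codon 7 GGA (Gly): third position 4-fold.
Codon 8 GCT (Ala): third position 4-fold.
Codon 9 GGG (Gly): third position 4-fold.
Codon 10 CCA (Pro): third position 4-fold.
Four-fold degenerate third positions: 7.

7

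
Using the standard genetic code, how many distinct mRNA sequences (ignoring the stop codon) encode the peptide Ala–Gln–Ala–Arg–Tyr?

Ala: 4 codons.
Gln: 2 codons.
Ala: 4 codons.
Arg: 6 codons.
Tyr: 2 codons.
4 × 2 × 4 × 6 × 2 = 384.

384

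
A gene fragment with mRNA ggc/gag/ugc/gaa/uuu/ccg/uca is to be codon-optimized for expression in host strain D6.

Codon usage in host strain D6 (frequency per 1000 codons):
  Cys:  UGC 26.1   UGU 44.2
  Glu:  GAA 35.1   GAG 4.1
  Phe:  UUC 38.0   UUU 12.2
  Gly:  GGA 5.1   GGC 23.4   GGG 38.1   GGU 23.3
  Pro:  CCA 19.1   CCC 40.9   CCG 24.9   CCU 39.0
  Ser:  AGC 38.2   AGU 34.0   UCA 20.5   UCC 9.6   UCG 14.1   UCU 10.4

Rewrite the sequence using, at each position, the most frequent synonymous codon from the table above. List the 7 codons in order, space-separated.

Codon 1 (Gly): best is GGG at 38.1.
Codon 2 (Glu): best is GAA at 35.1.
Codon 3 (Cys): best is UGU at 44.2.
Codon 4 (Glu): best is GAA at 35.1.
Codon 5 (Phe): best is UUC at 38.0.
Codon 6 (Pro): best is CCC at 40.9.
Codon 7 (Ser): best is AGC at 38.2.

GGG GAA UGU GAA UUC CCC AGC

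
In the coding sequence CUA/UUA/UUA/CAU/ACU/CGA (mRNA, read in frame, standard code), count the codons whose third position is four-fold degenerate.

3

Codon 1 CUA (Leu): third position 4-fold.
Codon 2 UUA (Leu): third position 2-fold.
Codon 3 UUA (Leu): third position 2-fold.
Codon 4 CAU (His): third position 2-fold.
Codon 5 ACU (Thr): third position 4-fold.
Codon 6 CGA (Arg): third position 4-fold.
Four-fold degenerate third positions: 3.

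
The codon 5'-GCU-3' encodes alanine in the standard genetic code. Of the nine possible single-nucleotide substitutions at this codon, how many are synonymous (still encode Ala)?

3

Position 1: none → 0 synonymous.
Position 2: none → 0 synonymous.
Position 3: GCC, GCA, GCG → 3 synonymous.
Total: 0 + 0 + 3 = 3.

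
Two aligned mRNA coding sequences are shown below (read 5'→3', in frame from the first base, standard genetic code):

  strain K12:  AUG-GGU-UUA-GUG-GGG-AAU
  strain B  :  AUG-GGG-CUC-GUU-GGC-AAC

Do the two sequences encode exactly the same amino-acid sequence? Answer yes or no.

yes

Codon 1: AUG Met / AUG Met — identical.
Codon 2: GGU Gly / GGG Gly — synonymous.
Codon 3: UUA Leu / CUC Leu — synonymous.
Codon 4: GUG Val / GUU Val — synonymous.
Codon 5: GGG Gly / GGC Gly — synonymous.
Codon 6: AAU Asn / AAC Asn — synonymous.
Nonsynonymous differences: 0 → same protein.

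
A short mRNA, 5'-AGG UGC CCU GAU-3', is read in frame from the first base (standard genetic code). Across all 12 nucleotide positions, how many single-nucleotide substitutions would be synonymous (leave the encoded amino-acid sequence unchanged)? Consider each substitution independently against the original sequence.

7

Codon 1 (AGG, Arg): 2 synonymous substitutions.
Codon 2 (UGC, Cys): 1 synonymous substitution.
Codon 3 (CCU, Pro): 3 synonymous substitutions.
Codon 4 (GAU, Asp): 1 synonymous substitution.
Total: 2 + 1 + 3 + 1 = 7.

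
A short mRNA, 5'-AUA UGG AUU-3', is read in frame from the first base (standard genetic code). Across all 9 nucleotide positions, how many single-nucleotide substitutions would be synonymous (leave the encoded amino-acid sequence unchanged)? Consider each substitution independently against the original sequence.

4

Codon 1 (AUA, Ile): 2 synonymous substitutions.
Codon 2 (UGG, Trp): 0 synonymous substitutions.
Codon 3 (AUU, Ile): 2 synonymous substitutions.
Total: 2 + 0 + 2 = 4.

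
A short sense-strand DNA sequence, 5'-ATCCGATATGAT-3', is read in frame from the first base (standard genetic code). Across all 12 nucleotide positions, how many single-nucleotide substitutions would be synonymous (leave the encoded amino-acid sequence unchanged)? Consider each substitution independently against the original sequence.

Codon 1 (ATC, Ile): 2 synonymous substitutions.
Codon 2 (CGA, Arg): 4 synonymous substitutions.
Codon 3 (TAT, Tyr): 1 synonymous substitution.
Codon 4 (GAT, Asp): 1 synonymous substitution.
Total: 2 + 4 + 1 + 1 = 8.

8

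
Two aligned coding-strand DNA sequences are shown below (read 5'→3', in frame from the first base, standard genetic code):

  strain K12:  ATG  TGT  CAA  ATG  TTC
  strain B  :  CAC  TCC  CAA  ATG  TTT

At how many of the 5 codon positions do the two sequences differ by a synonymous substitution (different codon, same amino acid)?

1

Codon 1: ATG Met / CAC His — nonsynonymous.
Codon 2: TGT Cys / TCC Ser — nonsynonymous.
Codon 3: CAA Gln / CAA Gln — identical.
Codon 4: ATG Met / ATG Met — identical.
Codon 5: TTC Phe / TTT Phe — synonymous.
Synonymous differences: 1.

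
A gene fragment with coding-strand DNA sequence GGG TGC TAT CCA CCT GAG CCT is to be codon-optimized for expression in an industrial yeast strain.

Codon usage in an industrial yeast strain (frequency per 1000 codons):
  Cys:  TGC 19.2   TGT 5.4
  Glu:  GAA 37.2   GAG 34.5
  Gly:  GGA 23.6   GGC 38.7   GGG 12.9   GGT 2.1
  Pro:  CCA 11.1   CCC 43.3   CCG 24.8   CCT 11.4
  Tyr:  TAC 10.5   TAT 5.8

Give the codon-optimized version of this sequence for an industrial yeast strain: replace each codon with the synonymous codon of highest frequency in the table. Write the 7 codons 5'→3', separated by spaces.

Codon 1 (Gly): best is GGC at 38.7.
Codon 2 (Cys): best is TGC at 19.2.
Codon 3 (Tyr): best is TAC at 10.5.
Codon 4 (Pro): best is CCC at 43.3.
Codon 5 (Pro): best is CCC at 43.3.
Codon 6 (Glu): best is GAA at 37.2.
Codon 7 (Pro): best is CCC at 43.3.

GGC TGC TAC CCC CCC GAA CCC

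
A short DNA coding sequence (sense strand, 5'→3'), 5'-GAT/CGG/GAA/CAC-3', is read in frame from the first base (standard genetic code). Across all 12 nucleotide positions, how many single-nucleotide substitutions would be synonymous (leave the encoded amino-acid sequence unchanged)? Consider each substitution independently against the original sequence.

Codon 1 (GAT, Asp): 1 synonymous substitution.
Codon 2 (CGG, Arg): 4 synonymous substitutions.
Codon 3 (GAA, Glu): 1 synonymous substitution.
Codon 4 (CAC, His): 1 synonymous substitution.
Total: 1 + 4 + 1 + 1 = 7.

7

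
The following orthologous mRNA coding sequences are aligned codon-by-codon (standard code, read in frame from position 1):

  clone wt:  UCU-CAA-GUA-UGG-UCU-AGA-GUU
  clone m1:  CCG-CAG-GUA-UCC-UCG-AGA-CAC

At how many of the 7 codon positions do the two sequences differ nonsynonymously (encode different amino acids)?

3

Codon 1: UCU Ser / CCG Pro — nonsynonymous.
Codon 2: CAA Gln / CAG Gln — synonymous.
Codon 3: GUA Val / GUA Val — identical.
Codon 4: UGG Trp / UCC Ser — nonsynonymous.
Codon 5: UCU Ser / UCG Ser — synonymous.
Codon 6: AGA Arg / AGA Arg — identical.
Codon 7: GUU Val / CAC His — nonsynonymous.
Nonsynonymous differences: 3.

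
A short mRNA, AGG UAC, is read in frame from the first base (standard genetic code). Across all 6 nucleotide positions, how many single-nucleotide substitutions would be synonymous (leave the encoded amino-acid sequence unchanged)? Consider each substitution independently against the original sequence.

3

Codon 1 (AGG, Arg): 2 synonymous substitutions.
Codon 2 (UAC, Tyr): 1 synonymous substitution.
Total: 2 + 1 = 3.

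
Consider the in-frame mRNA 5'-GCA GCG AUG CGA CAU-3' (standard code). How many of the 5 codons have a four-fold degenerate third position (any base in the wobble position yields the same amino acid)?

Codon 1 GCA (Ala): third position 4-fold.
Codon 2 GCG (Ala): third position 4-fold.
Codon 3 AUG (Met): third position 1-fold.
Codon 4 CGA (Arg): third position 4-fold.
Codon 5 CAU (His): third position 2-fold.
Four-fold degenerate third positions: 3.

3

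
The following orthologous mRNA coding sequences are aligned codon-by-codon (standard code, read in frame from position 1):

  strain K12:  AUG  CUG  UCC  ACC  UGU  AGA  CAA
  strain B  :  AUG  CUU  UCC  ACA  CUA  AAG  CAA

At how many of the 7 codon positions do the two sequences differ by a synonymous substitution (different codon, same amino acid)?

2

Codon 1: AUG Met / AUG Met — identical.
Codon 2: CUG Leu / CUU Leu — synonymous.
Codon 3: UCC Ser / UCC Ser — identical.
Codon 4: ACC Thr / ACA Thr — synonymous.
Codon 5: UGU Cys / CUA Leu — nonsynonymous.
Codon 6: AGA Arg / AAG Lys — nonsynonymous.
Codon 7: CAA Gln / CAA Gln — identical.
Synonymous differences: 2.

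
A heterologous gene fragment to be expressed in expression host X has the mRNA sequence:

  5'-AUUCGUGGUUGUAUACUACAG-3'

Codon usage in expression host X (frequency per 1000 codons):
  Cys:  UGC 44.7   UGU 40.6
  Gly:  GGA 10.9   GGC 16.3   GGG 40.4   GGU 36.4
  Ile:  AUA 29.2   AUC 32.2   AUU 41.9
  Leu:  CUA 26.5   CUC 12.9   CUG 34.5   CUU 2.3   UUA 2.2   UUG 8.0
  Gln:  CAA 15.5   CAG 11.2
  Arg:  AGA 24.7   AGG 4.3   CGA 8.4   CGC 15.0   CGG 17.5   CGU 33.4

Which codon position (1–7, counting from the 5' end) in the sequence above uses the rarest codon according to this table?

Codon 1 AUU (Ile): 41.9 per 1000.
Codon 2 CGU (Arg): 33.4 per 1000.
Codon 3 GGU (Gly): 36.4 per 1000.
Codon 4 UGU (Cys): 40.6 per 1000.
Codon 5 AUA (Ile): 29.2 per 1000.
Codon 6 CUA (Leu): 26.5 per 1000.
Codon 7 CAG (Gln): 11.2 per 1000.
Lowest frequency is 11.2 at codon 7.

7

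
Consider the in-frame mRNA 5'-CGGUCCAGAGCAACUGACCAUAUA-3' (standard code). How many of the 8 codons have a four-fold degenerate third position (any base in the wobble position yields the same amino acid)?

Codon 1 CGG (Arg): third position 4-fold.
Codon 2 UCC (Ser): third position 4-fold.
Codon 3 AGA (Arg): third position 2-fold.
Codon 4 GCA (Ala): third position 4-fold.
Codon 5 ACU (Thr): third position 4-fold.
Codon 6 GAC (Asp): third position 2-fold.
Codon 7 CAU (His): third position 2-fold.
Codon 8 AUA (Ile): third position 3-fold.
Four-fold degenerate third positions: 4.

4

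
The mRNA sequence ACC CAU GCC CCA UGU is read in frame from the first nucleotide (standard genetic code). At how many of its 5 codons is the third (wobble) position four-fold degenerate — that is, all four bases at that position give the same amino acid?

Codon 1 ACC (Thr): third position 4-fold.
Codon 2 CAU (His): third position 2-fold.
Codon 3 GCC (Ala): third position 4-fold.
Codon 4 CCA (Pro): third position 4-fold.
Codon 5 UGU (Cys): third position 2-fold.
Four-fold degenerate third positions: 3.

3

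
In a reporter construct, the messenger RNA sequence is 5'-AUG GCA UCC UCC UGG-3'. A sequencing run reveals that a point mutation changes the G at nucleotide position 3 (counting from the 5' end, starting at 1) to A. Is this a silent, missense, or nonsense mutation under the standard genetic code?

Position 3 falls in codon 1: AUG → Met.
After the substitution the codon is AUA → Ile.
Met ≠ Ile, so this is a missense mutation.

missense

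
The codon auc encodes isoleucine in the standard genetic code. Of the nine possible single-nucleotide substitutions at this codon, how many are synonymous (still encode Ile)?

2

Position 1: none → 0 synonymous.
Position 2: none → 0 synonymous.
Position 3: AUU, AUA → 2 synonymous.
Total: 0 + 0 + 2 = 2.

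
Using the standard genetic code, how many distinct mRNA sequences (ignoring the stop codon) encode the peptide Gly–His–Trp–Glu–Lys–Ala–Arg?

768

Gly: 4 codons.
His: 2 codons.
Trp: 1 codon.
Glu: 2 codons.
Lys: 2 codons.
Ala: 4 codons.
Arg: 6 codons.
4 × 2 × 1 × 2 × 2 × 4 × 6 = 768.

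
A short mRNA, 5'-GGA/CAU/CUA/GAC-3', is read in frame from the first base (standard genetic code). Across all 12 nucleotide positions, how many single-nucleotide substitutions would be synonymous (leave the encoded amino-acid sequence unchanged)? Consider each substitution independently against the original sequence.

9

Codon 1 (GGA, Gly): 3 synonymous substitutions.
Codon 2 (CAU, His): 1 synonymous substitution.
Codon 3 (CUA, Leu): 4 synonymous substitutions.
Codon 4 (GAC, Asp): 1 synonymous substitution.
Total: 3 + 1 + 4 + 1 = 9.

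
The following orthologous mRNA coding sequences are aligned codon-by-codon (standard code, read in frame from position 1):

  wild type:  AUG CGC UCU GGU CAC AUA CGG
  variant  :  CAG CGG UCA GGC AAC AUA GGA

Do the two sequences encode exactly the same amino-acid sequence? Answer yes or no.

Codon 1: AUG Met / CAG Gln — nonsynonymous.
Codon 2: CGC Arg / CGG Arg — synonymous.
Codon 3: UCU Ser / UCA Ser — synonymous.
Codon 4: GGU Gly / GGC Gly — synonymous.
Codon 5: CAC His / AAC Asn — nonsynonymous.
Codon 6: AUA Ile / AUA Ile — identical.
Codon 7: CGG Arg / GGA Gly — nonsynonymous.
Nonsynonymous differences: 3 → different protein.

no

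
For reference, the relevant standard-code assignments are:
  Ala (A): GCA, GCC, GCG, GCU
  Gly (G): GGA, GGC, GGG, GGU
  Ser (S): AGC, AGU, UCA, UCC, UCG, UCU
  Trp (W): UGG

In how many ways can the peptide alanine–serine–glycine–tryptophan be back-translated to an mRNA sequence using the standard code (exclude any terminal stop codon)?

Ala: 4 codons.
Ser: 6 codons.
Gly: 4 codons.
Trp: 1 codon.
4 × 6 × 4 × 1 = 96.

96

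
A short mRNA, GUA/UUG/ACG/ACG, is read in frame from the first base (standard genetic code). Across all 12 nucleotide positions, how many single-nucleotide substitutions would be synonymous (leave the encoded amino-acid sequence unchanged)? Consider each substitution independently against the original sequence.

11

Codon 1 (GUA, Val): 3 synonymous substitutions.
Codon 2 (UUG, Leu): 2 synonymous substitutions.
Codon 3 (ACG, Thr): 3 synonymous substitutions.
Codon 4 (ACG, Thr): 3 synonymous substitutions.
Total: 3 + 2 + 3 + 3 = 11.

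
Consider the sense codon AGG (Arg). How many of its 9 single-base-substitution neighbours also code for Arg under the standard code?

2

Position 1: CGG → 1 synonymous.
Position 2: none → 0 synonymous.
Position 3: AGA → 1 synonymous.
Total: 1 + 0 + 1 = 2.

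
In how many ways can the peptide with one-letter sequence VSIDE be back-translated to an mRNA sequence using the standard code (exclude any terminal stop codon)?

Val: 4 codons.
Ser: 6 codons.
Ile: 3 codons.
Asp: 2 codons.
Glu: 2 codons.
4 × 6 × 3 × 2 × 2 = 288.

288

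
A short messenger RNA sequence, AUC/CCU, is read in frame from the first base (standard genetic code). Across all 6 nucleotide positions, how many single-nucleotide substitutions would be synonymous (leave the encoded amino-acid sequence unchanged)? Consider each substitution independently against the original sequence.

Codon 1 (AUC, Ile): 2 synonymous substitutions.
Codon 2 (CCU, Pro): 3 synonymous substitutions.
Total: 2 + 3 = 5.

5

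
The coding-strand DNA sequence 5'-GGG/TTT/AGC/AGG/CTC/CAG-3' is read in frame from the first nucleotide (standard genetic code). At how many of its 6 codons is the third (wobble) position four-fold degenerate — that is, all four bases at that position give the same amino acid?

Codon 1 GGG (Gly): third position 4-fold.
Codon 2 TTT (Phe): third position 2-fold.
Codon 3 AGC (Ser): third position 2-fold.
Codon 4 AGG (Arg): third position 2-fold.
Codon 5 CTC (Leu): third position 4-fold.
Codon 6 CAG (Gln): third position 2-fold.
Four-fold degenerate third positions: 2.

2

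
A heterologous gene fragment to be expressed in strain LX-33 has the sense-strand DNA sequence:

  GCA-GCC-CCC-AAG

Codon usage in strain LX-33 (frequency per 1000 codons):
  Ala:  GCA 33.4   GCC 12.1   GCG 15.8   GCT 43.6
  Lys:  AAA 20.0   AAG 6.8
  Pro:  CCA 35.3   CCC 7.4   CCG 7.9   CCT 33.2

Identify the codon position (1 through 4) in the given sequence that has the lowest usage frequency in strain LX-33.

Codon 1 GCA (Ala): 33.4 per 1000.
Codon 2 GCC (Ala): 12.1 per 1000.
Codon 3 CCC (Pro): 7.4 per 1000.
Codon 4 AAG (Lys): 6.8 per 1000.
Lowest frequency is 6.8 at codon 4.

4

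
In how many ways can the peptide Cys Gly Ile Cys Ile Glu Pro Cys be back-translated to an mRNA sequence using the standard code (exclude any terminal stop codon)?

Cys: 2 codons.
Gly: 4 codons.
Ile: 3 codons.
Cys: 2 codons.
Ile: 3 codons.
Glu: 2 codons.
Pro: 4 codons.
Cys: 2 codons.
2 × 4 × 3 × 2 × 3 × 2 × 4 × 2 = 2304.

2304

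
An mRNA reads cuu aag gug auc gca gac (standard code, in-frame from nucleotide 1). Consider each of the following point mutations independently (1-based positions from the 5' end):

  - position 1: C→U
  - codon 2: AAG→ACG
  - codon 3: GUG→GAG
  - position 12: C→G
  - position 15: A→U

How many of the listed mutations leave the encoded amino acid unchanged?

Codon 1: CUU (Leu) → UUU (Phe) — missense.
Codon 2: AAG (Lys) → ACG (Thr) — missense.
Codon 3: GUG (Val) → GAG (Glu) — missense.
Codon 4: AUC (Ile) → AUG (Met) — missense.
Codon 5: GCA (Ala) → GCU (Ala) — synonymous.
Synonymous: 1 of 5.

1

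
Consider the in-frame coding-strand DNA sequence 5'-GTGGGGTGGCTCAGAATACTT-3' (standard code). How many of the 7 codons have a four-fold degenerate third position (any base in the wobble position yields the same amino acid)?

4

Codon 1 GTG (Val): third position 4-fold.
Codon 2 GGG (Gly): third position 4-fold.
Codon 3 TGG (Trp): third position 1-fold.
Codon 4 CTC (Leu): third position 4-fold.
Codon 5 AGA (Arg): third position 2-fold.
Codon 6 ATA (Ile): third position 3-fold.
Codon 7 CTT (Leu): third position 4-fold.
Four-fold degenerate third positions: 4.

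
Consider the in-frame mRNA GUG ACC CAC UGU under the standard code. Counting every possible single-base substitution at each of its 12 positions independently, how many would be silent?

Codon 1 (GUG, Val): 3 synonymous substitutions.
Codon 2 (ACC, Thr): 3 synonymous substitutions.
Codon 3 (CAC, His): 1 synonymous substitution.
Codon 4 (UGU, Cys): 1 synonymous substitution.
Total: 3 + 3 + 1 + 1 = 8.

8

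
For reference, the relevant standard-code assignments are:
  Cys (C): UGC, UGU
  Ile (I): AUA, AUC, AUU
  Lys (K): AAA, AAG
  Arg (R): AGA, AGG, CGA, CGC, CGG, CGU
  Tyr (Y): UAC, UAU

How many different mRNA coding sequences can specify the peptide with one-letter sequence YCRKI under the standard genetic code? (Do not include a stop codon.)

144

Tyr: 2 codons.
Cys: 2 codons.
Arg: 6 codons.
Lys: 2 codons.
Ile: 3 codons.
2 × 2 × 6 × 2 × 3 = 144.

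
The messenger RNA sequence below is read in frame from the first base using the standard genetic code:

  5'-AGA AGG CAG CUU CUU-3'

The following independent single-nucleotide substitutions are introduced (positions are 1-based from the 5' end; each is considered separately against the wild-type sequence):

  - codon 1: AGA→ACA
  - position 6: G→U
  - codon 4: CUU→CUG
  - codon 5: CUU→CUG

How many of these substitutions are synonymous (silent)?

Codon 1: AGA (Arg) → ACA (Thr) — missense.
Codon 2: AGG (Arg) → AGU (Ser) — missense.
Codon 4: CUU (Leu) → CUG (Leu) — synonymous.
Codon 5: CUU (Leu) → CUG (Leu) — synonymous.
Synonymous: 2 of 4.

2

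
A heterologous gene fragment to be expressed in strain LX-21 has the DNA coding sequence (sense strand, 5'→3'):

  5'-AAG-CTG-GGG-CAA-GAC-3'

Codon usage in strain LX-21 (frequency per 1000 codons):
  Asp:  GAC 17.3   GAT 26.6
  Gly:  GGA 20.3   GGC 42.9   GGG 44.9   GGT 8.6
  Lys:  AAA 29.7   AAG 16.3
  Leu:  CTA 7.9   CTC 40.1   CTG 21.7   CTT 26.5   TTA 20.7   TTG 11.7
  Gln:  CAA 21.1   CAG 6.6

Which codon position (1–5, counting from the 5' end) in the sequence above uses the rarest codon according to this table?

1

Codon 1 AAG (Lys): 16.3 per 1000.
Codon 2 CTG (Leu): 21.7 per 1000.
Codon 3 GGG (Gly): 44.9 per 1000.
Codon 4 CAA (Gln): 21.1 per 1000.
Codon 5 GAC (Asp): 17.3 per 1000.
Lowest frequency is 16.3 at codon 1.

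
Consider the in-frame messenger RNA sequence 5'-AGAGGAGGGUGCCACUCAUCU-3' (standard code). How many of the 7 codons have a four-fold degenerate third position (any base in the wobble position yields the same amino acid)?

Codon 1 AGA (Arg): third position 2-fold.
Codon 2 GGA (Gly): third position 4-fold.
Codon 3 GGG (Gly): third position 4-fold.
Codon 4 UGC (Cys): third position 2-fold.
Codon 5 CAC (His): third position 2-fold.
Codon 6 UCA (Ser): third position 4-fold.
Codon 7 UCU (Ser): third position 4-fold.
Four-fold degenerate third positions: 4.

4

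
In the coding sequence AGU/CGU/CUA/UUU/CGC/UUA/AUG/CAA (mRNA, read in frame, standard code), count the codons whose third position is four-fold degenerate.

3

Codon 1 AGU (Ser): third position 2-fold.
Codon 2 CGU (Arg): third position 4-fold.
Codon 3 CUA (Leu): third position 4-fold.
Codon 4 UUU (Phe): third position 2-fold.
Codon 5 CGC (Arg): third position 4-fold.
Codon 6 UUA (Leu): third position 2-fold.
Codon 7 AUG (Met): third position 1-fold.
Codon 8 CAA (Gln): third position 2-fold.
Four-fold degenerate third positions: 3.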